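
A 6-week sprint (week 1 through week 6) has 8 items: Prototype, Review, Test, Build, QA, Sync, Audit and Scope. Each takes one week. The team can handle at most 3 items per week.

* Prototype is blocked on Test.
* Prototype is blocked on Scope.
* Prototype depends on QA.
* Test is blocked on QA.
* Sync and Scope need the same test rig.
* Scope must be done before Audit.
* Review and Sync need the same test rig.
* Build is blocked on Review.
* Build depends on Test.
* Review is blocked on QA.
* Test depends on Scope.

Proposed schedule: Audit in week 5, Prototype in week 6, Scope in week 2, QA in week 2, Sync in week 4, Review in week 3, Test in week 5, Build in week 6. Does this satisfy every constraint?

Sync and Scope need the same test rig — holds.
Test is blocked on QA — holds.
Prototype is blocked on Test — holds.
Prototype is blocked on Scope — holds.
The team can handle at most 3 items per week — holds.
Prototype depends on QA — holds.
Build depends on Test — holds.
Scope must be done before Audit — holds.
Review is blocked on QA — holds.
Review and Sync need the same test rig — holds.
Test depends on Scope — holds.
Build is blocked on Review — holds.

Yes, all constraints hold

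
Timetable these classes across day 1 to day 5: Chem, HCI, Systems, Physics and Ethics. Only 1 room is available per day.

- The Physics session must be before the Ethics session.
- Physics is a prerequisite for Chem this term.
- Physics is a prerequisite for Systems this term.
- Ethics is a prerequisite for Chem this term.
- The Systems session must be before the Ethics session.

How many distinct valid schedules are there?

5

Splitting on Chem: it can be day 4 (1), day 5 (4). Listing each branch's schedules as (HCI, Systems, Physics, Ethics) by day number:
Chem=day 4: (5,2,1,3) — 1.
Chem=day 5: (1,3,2,4) (2,3,1,4) (3,2,1,4) (4,2,1,3) — 4.
Summing: 1 + 4 = 5.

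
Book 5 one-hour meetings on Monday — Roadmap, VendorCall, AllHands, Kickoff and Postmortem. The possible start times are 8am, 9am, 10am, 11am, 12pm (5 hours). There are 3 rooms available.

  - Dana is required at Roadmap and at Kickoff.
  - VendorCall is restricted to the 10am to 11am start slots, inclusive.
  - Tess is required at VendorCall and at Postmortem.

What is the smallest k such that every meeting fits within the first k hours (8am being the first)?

With at most 3 per hour and 5 meetings, at least 2 hours are needed.
VendorCall can't be placed before 10am — that is hour 3 counting from 8am — so the schedule must run through at least 3 hours.
3 works (last occupied hour: 10am): for example AllHands -> 8am; Postmortem -> 8am; VendorCall -> 10am; Roadmap -> 8am; Kickoff -> 9am.

3 hours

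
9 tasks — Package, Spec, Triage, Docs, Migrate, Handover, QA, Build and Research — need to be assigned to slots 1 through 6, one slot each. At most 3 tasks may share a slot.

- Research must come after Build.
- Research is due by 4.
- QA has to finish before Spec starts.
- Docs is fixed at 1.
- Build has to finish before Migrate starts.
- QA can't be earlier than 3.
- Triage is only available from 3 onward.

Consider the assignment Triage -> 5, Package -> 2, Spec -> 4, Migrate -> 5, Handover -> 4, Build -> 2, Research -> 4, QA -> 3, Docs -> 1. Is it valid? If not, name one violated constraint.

Research must come after Build — holds.
QA can't be earlier than 3 — holds.
Triage is only available from 3 onward — holds.
QA has to finish before Spec starts — holds.
Docs is fixed at 1 — holds.
Research is due by 4 — holds.
At most 3 tasks may share a slot — holds.
Build has to finish before Migrate starts — holds.

Yes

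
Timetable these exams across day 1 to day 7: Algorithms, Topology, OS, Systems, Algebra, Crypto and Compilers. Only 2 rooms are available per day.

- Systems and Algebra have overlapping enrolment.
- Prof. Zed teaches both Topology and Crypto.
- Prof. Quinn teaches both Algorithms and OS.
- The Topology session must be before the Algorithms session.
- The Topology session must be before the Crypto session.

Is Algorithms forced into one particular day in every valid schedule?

No

Algorithms can be day 2 (e.g. Compilers=day 3, OS=day 1, Crypto=day 2, Algebra=day 4, Systems=day 3, Topology=day 1, Algorithms=day 2) or day 3 (e.g. OS in day 1; Compilers in day 4; Systems in day 2; Topology in day 1; Algebra in day 3; Algorithms in day 3; Crypto in day 2).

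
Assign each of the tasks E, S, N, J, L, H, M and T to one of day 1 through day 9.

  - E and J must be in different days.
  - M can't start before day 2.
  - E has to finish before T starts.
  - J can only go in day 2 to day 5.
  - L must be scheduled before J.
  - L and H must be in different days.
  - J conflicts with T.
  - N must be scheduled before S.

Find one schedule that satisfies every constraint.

L in day 1, S in day 2, H in day 2, N in day 1, J in day 2, E in day 1, M in day 2, T in day 3

Checking: E(day 1) before T(day 3); L(day 1) before J(day 2); N(day 1) before S(day 2); J(day 2) != T(day 3); E(day 1) != J(day 2); L(day 1) != H(day 2); J=day 2 in [day 2,day 5]; M=day 2 in [day 2,day 9].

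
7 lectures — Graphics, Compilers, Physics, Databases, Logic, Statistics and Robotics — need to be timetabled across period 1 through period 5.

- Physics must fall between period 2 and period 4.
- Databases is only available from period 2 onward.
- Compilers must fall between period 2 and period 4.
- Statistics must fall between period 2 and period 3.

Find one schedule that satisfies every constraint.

Compilers in period 2; Graphics in period 1; Physics in period 2; Robotics in period 1; Databases in period 2; Statistics in period 2; Logic in period 1

Checking: Databases=period 2 in [period 2,period 5]; Compilers=period 2 in [period 2,period 4]; Physics=period 2 in [period 2,period 4]; Statistics=period 2 in [period 2,period 3].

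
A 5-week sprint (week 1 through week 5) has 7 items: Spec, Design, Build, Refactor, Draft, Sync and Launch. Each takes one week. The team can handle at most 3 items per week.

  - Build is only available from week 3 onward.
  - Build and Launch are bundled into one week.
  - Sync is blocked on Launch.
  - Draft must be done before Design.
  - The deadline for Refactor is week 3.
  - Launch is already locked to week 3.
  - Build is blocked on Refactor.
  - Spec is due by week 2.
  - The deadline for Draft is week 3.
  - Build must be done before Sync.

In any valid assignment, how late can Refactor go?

week 2

Refactor's own window allows nothing later than week 3; downstream work caps Refactor at week 2.
Refactor at week 2 is achievable: Spec in week 1, Launch in week 3, Design in week 2, Sync in week 4, Refactor in week 2, Draft in week 1, Build in week 3.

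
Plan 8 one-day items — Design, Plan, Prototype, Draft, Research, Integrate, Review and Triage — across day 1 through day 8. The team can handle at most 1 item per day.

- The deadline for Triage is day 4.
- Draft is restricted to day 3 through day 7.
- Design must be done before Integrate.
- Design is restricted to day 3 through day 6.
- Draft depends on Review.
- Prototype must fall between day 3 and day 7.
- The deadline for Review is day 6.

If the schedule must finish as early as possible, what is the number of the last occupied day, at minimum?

day 8

The precedence chain requires at least 2 distinct days.
With at most 1 per day and 8 tasks, at least 8 days are needed.
Propagating the time windows through the other constraints, Integrate can't land before day 4, so the schedule must run through at least day 4.
8 works (last occupied day: day 8): for example Review -> day 2; Plan -> day 7; Prototype -> day 5; Research -> day 8; Integrate -> day 6; Design -> day 3; Triage -> day 1; Draft -> day 4.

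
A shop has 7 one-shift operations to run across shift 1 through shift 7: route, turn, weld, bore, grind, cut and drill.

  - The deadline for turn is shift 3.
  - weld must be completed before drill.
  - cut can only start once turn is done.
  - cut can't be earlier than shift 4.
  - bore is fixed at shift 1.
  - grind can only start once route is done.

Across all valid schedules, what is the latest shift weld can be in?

shift 6

Downstream work caps weld at shift 6.
weld at shift 6 is achievable: weld -> shift 6, turn -> shift 1, bore -> shift 1, grind -> shift 2, cut -> shift 4, route -> shift 1, drill -> shift 7.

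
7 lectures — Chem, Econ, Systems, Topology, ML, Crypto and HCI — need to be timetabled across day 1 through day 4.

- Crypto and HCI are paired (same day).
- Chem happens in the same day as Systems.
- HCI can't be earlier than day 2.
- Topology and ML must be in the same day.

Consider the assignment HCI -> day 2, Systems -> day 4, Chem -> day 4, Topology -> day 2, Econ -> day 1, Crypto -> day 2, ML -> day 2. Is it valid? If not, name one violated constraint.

Chem happens in the same day as Systems — holds.
Crypto and HCI are paired (same day) — holds.
HCI can't be earlier than day 2 — holds.
Topology and ML must be in the same day — holds.

Valid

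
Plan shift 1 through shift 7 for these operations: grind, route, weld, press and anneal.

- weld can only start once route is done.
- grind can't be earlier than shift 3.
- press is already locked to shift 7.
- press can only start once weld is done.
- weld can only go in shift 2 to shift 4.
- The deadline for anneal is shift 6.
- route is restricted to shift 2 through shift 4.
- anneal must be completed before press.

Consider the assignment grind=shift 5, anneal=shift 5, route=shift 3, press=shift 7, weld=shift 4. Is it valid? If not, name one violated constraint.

press can only start once weld is done — holds.
anneal must be completed before press — holds.
route is restricted to shift 2 through shift 4 — holds.
press is already locked to shift 7 — holds.
weld can only go in shift 2 to shift 4 — holds.
grind can't be earlier than shift 3 — holds.
The deadline for anneal is shift 6 — holds.
weld can only start once route is done — holds.

Yes, all constraints hold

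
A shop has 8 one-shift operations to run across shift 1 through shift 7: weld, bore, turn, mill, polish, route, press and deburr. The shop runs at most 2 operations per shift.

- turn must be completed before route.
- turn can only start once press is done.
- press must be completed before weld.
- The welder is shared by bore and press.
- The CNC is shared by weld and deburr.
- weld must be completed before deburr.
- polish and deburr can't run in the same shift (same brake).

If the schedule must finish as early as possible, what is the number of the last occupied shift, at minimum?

4

The precedence chain requires at least 3 distinct shifts.
With at most 2 per shift and 8 operations, at least 4 shifts are needed.
4 works (last occupied shift: shift 4): for example weld=shift 2, deburr=shift 3, bore=shift 4, mill=shift 1, polish=shift 4, route=shift 3, press=shift 1, turn=shift 2.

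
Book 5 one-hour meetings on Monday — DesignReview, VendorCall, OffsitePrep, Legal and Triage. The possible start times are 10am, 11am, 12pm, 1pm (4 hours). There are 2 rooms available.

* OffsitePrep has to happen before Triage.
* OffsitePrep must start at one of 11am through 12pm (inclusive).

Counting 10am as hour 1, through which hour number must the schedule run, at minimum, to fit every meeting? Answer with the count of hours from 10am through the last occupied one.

3 hours

The precedence chain requires at least 2 distinct hours.
With at most 2 per hour and 5 meetings, at least 3 hours are needed.
Propagating the time windows through the other constraints, Triage can't land before 12pm — that is hour 3 counting from 10am — so the schedule must run through at least 3 hours.
3 works (last occupied hour: 12pm): for example VendorCall -> 10am; OffsitePrep -> 11am; DesignReview -> 10am; Legal -> 11am; Triage -> 12pm.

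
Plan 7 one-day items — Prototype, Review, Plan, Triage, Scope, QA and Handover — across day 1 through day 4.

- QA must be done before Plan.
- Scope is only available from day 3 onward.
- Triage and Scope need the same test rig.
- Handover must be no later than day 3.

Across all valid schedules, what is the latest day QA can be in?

Downstream work caps QA at day 3.
QA at day 3 is achievable: Triage in day 1, QA in day 3, Scope in day 3, Review in day 1, Handover in day 1, Plan in day 4, Prototype in day 1.

day 3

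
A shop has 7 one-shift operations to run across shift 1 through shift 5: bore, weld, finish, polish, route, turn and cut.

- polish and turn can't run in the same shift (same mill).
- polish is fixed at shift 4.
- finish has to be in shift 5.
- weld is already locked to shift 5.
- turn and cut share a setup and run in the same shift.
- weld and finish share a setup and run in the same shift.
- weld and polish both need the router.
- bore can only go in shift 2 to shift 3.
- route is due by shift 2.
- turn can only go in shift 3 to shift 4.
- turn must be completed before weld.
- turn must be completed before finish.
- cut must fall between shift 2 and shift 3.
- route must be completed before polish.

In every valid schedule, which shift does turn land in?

shift 3

turn's window is shift 3–shift 4.
polish is fixed at shift 4, and turn can't share a shift with polish.
So turn must be shift 3.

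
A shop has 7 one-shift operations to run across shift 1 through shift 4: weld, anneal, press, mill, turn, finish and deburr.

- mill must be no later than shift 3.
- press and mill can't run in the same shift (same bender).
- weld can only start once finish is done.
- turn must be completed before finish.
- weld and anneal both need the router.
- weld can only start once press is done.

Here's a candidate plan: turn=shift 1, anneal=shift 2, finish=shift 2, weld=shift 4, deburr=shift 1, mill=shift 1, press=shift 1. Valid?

No — it violates: press and mill can't run in the same shift (same bender)

turn must be completed before finish — holds.
weld can only start once press is done — holds.
press and mill can't run in the same shift (same bender) — violated.
mill must be no later than shift 3 — holds.
weld and anneal both need the router — holds.
weld can only start once finish is done — holds.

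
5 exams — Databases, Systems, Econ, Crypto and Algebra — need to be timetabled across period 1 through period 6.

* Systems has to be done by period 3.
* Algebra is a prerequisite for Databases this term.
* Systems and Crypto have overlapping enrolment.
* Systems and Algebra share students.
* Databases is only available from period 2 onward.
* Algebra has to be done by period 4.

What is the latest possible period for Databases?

period 6

Databases is available from period 2.
Databases at period 6 is achievable: Crypto in period 2; Algebra in period 2; Systems in period 1; Econ in period 1; Databases in period 6.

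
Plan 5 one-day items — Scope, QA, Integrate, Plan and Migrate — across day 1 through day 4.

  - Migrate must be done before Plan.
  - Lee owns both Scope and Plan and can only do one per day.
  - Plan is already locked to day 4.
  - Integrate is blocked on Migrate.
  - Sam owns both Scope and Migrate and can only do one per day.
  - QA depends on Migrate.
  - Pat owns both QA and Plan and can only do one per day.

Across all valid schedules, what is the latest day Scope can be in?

day 3

Scope at day 3 is achievable: Scope -> day 3; Plan -> day 4; Integrate -> day 2; QA -> day 2; Migrate -> day 1.
Nothing later works — the conflict constraints rule out every day after day 3.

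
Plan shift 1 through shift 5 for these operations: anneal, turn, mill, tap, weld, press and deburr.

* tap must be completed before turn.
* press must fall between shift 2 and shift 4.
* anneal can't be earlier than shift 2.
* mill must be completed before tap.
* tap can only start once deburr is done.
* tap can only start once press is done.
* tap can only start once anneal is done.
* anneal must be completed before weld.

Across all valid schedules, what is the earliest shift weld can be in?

shift 3

Precedence pushes weld to at least shift 3.
weld at shift 3 is achievable: anneal=shift 2; press=shift 2; turn=shift 4; mill=shift 1; weld=shift 3; tap=shift 3; deburr=shift 1.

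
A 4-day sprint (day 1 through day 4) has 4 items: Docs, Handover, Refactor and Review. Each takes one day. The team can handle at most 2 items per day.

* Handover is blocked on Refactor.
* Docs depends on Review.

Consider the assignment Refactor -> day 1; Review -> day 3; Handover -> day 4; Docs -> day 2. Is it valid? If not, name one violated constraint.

Invalid. Docs depends on Review.

Docs depends on Review — violated.
The team can handle at most 2 items per day — holds.
Handover is blocked on Refactor — holds.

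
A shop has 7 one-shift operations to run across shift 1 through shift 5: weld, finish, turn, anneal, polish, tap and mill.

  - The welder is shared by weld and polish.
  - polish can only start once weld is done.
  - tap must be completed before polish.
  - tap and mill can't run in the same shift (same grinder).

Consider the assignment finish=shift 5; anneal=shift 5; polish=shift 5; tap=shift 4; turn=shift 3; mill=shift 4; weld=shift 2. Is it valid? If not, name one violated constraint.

The welder is shared by weld and polish — holds.
tap and mill can't run in the same shift (same grinder) — violated.
polish can only start once weld is done — holds.
tap must be completed before polish — holds.

No — it violates: tap and mill can't run in the same shift (same grinder)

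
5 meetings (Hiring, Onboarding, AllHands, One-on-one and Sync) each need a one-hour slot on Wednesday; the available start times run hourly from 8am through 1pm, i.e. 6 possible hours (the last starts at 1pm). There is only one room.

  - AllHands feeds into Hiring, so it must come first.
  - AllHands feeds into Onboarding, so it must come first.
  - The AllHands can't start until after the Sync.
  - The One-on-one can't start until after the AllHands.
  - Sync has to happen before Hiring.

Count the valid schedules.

36

Splitting on Hiring: it can be 10am (6), 11am (10), 12pm (10), 1pm (10). Listing each branch's schedules as (Onboarding, AllHands, One-on-one, Sync):
Hiring=10am: (11am,9am,12pm,8am) (11am,9am,1pm,8am) (12pm,9am,11am,8am) (12pm,9am,1pm,8am) (1pm,9am,11am,8am) (1pm,9am,12pm,8am) — 6.
Hiring=11am: (10am,9am,12pm,8am) (10am,9am,1pm,8am) (12pm,9am,10am,8am) (12pm,9am,1pm,8am) (12pm,10am,1pm,8am) (12pm,10am,1pm,9am) (1pm,9am,10am,8am) (1pm,9am,12pm,8am) (1pm,10am,12pm,8am) (1pm,10am,12pm,9am) — 10.
Hiring=12pm: (10am,9am,11am,8am) (10am,9am,1pm,8am) (11am,9am,10am,8am) (11am,9am,1pm,8am) (11am,10am,1pm,8am) (11am,10am,1pm,9am) (1pm,9am,10am,8am) (1pm,9am,11am,8am) (1pm,10am,11am,8am) (1pm,10am,11am,9am) — 10.
Hiring=1pm: (10am,9am,11am,8am) (10am,9am,12pm,8am) (11am,9am,10am,8am) (11am,9am,12pm,8am) (11am,10am,12pm,8am) (11am,10am,12pm,9am) (12pm,9am,10am,8am) (12pm,9am,11am,8am) (12pm,10am,11am,8am) (12pm,10am,11am,9am) — 10.
Summing: 6 + 10 + 10 + 10 = 36.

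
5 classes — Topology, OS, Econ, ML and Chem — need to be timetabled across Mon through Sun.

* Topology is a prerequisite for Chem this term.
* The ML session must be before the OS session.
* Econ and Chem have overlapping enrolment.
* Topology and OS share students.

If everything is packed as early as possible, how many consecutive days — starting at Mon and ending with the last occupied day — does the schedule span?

2 days

The precedence chain requires at least 2 distinct days.
2 works (last occupied day: Tue): for example Econ in Mon, Chem in Tue, ML in Mon, Topology in Mon, OS in Tue.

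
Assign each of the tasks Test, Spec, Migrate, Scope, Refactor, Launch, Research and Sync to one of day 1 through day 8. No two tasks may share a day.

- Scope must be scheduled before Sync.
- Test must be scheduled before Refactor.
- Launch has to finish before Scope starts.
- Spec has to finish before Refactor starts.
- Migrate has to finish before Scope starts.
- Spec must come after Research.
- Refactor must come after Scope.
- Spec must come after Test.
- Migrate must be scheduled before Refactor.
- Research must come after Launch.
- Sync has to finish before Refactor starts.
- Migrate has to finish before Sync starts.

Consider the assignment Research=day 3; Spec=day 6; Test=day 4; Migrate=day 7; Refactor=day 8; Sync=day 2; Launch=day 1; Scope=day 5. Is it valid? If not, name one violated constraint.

Test must be scheduled before Refactor — holds.
Spec must come after Test — holds.
Sync has to finish before Refactor starts — holds.
Research must come after Launch — holds.
Launch has to finish before Scope starts — holds.
No two tasks may share a day — holds.
Spec has to finish before Refactor starts — holds.
Scope must be scheduled before Sync — violated.
Migrate has to finish before Sync starts — violated.
Spec must come after Research — holds.
Migrate must be scheduled before Refactor — holds.
Migrate has to finish before Scope starts — violated.
Refactor must come after Scope — holds.

No. Migrate has to finish before Sync starts is not satisfied.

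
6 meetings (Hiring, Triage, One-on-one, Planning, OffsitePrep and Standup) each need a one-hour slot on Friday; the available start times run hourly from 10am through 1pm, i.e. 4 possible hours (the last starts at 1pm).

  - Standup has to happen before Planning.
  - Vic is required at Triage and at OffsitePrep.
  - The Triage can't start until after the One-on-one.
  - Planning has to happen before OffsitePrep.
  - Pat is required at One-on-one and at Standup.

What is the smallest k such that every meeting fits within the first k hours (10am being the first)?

The precedence chain requires at least 3 distinct hours.
Could 3 hours be enough, i.e. nothing placed later than 12pm? No: Planning must come after Standup (at 10am or later) → {11am, 12pm}; Standup must come before Planning (at 12pm or earlier) → {10am, 11am}; Triage must come after One-on-one (at 10am or later) → {11am, 12pm}; One-on-one must come before Triage (at 12pm or earlier) → {10am, 11am}; OffsitePrep must come after Planning (at 11am or later) → {12pm}; Planning must come before OffsitePrep (at 12pm or earlier) → {11am}; Triage can't share with OffsitePrep (12pm) → {11am}; Standup must come before Planning (at 11am or earlier) → {10am}; One-on-one must come before Triage (at 11am or earlier) → {10am}; Standup can't share with One-on-one (10am) → nothing is left.
So 3 hours is not enough.
4 works (last occupied hour: 1pm): for example One-on-one in 11am, Planning in 11am, Standup in 10am, Hiring in 10am, Triage in 12pm, OffsitePrep in 1pm.

4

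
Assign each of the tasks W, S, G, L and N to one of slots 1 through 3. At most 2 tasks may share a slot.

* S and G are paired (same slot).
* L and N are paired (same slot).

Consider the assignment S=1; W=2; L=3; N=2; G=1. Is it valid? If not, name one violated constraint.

L and N are paired (same slot) — violated.
S and G are paired (same slot) — holds.
At most 2 tasks may share a slot — holds.

No — it violates: L and N are paired (same slot)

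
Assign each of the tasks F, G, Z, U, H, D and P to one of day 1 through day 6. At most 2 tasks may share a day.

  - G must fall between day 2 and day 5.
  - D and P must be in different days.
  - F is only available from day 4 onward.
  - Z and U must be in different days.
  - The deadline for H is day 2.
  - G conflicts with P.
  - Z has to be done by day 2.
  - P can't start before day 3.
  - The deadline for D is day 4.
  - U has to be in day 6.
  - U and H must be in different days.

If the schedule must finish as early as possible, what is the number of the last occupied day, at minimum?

6

With at most 2 per day and 7 tasks, at least 4 days are needed.
U can't be placed before day 6, so the schedule must run through at least day 6.
6 works (last occupied day: day 6): for example G=day 2; D=day 2; P=day 3; U=day 6; F=day 4; Z=day 1; H=day 1.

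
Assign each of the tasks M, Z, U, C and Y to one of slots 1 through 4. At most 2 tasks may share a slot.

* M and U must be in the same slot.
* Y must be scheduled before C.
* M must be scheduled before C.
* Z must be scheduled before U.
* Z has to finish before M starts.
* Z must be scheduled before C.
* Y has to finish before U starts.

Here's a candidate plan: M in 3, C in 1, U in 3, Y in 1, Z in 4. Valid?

Z has to finish before M starts — violated.
Y must be scheduled before C — violated.
At most 2 tasks may share a slot — holds.
M must be scheduled before C — violated.
M and U must be in the same slot — holds.
Z must be scheduled before U — violated.
Z must be scheduled before C — violated.
Y has to finish before U starts — holds.

No. Z must be scheduled before C is not satisfied.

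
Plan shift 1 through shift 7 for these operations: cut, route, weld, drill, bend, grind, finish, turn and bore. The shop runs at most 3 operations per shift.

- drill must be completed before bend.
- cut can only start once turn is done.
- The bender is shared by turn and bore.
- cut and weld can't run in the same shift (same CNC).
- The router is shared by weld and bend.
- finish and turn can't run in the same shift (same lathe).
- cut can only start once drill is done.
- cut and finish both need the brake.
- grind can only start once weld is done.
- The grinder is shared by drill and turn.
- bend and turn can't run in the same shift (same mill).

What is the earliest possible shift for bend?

shift 2

Precedence pushes bend to at least shift 2.
bend at shift 2 is achievable: grind=shift 2, bore=shift 4, drill=shift 1, turn=shift 3, route=shift 1, weld=shift 1, bend=shift 2, cut=shift 4, finish=shift 2.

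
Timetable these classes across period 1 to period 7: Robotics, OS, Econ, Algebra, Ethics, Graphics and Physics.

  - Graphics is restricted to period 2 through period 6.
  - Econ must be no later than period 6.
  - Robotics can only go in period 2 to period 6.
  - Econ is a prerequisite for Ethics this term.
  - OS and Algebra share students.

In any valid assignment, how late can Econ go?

Econ's own window allows nothing later than period 6.
Econ at period 6 is achievable: Ethics -> period 7; Robotics -> period 2; Algebra -> period 2; Econ -> period 6; OS -> period 1; Graphics -> period 2; Physics -> period 1.

period 6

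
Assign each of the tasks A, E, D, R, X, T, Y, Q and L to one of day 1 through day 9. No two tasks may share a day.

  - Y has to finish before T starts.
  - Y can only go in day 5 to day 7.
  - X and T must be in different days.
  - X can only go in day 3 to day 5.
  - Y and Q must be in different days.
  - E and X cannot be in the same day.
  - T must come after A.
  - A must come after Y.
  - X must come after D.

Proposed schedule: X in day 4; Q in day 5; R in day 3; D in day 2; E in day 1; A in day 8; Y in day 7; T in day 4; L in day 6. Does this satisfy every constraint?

No — it violates: X and T must be in different days

E and X cannot be in the same day — holds.
Y has to finish before T starts — violated.
X and T must be in different days — violated.
T must come after A — violated.
Y and Q must be in different days — holds.
A must come after Y — holds.
X must come after D — holds.
No two tasks may share a day — violated.
X can only go in day 3 to day 5 — holds.
Y can only go in day 5 to day 7 — holds.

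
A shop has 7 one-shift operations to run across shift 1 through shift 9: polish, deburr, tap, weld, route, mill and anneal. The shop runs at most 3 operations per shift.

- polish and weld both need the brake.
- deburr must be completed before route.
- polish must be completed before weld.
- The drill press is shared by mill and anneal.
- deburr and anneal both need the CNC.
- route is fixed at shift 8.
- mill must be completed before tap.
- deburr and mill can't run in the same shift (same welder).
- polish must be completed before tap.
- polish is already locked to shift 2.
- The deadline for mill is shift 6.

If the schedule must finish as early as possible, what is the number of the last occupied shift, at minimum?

The precedence chain requires at least 2 distinct shifts.
With at most 3 per shift and 7 operations, at least 3 shifts are needed.
route can't be placed before shift 8, so the schedule must run through at least shift 8.
8 works (last occupied shift: shift 8): for example tap=shift 3, polish=shift 2, route=shift 8, mill=shift 1, deburr=shift 2, anneal=shift 3, weld=shift 3.

8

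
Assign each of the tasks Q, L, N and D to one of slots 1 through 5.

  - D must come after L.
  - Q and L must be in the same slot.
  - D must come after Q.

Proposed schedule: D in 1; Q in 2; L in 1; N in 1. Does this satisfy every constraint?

D must come after Q — violated.
D must come after L — violated.
Q and L must be in the same slot — violated.

No — it violates: D must come after Q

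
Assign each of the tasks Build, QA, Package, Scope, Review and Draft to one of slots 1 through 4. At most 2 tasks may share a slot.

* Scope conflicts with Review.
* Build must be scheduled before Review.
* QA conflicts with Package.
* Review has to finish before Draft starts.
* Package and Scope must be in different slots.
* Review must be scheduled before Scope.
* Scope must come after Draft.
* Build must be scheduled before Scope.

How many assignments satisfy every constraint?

Splitting on QA: it can be 1 (2), 2 (2), 3 (2), 4 (3). Listing each branch's schedules as (Build, Package, Scope, Review, Draft):
QA=1: (1,2,4,2,3) (1,3,4,2,3) — 2.
QA=2: (1,1,4,2,3) (1,3,4,2,3) — 2.
QA=3: (1,1,4,2,3) (1,2,4,2,3) — 2.
QA=4: (1,1,4,2,3) (1,2,4,2,3) (1,3,4,2,3) — 3.
Summing: 2 + 2 + 2 + 3 = 9.

9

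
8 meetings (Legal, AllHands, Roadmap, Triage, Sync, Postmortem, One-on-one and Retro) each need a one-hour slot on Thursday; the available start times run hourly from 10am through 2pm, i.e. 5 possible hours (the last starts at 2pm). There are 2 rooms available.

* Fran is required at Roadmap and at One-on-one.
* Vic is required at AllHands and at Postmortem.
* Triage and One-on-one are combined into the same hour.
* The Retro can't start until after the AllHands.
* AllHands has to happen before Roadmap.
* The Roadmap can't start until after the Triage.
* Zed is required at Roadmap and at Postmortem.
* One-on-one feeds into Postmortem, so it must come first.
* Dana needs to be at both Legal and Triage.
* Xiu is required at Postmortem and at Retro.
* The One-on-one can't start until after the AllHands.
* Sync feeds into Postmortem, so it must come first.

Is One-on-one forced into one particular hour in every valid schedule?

One-on-one can be 11am (e.g. Sync=10am, Triage=11am, Roadmap=12pm, AllHands=10am, Legal=1pm, One-on-one=11am, Postmortem=1pm, Retro=12pm) or 12pm (e.g. Sync -> 10am, AllHands -> 10am, Triage -> 12pm, Legal -> 11am, Roadmap -> 1pm, Retro -> 11am, One-on-one -> 12pm, Postmortem -> 2pm).

No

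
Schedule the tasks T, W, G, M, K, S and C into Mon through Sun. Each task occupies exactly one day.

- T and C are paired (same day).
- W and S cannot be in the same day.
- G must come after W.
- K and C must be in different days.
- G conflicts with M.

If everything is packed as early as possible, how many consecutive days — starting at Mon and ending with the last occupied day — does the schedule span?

The precedence chain requires at least 2 distinct days.
2 works (last occupied day: Tue): for example W=Mon, C=Mon, G=Tue, K=Tue, T=Mon, M=Mon, S=Tue.

2 days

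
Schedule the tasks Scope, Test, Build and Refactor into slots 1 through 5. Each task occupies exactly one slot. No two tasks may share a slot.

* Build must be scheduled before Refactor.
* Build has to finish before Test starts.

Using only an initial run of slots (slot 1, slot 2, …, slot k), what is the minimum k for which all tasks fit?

The precedence chain requires at least 2 distinct slots.
With at most 1 per slot and 4 tasks, at least 4 slots are needed.
4 works (last occupied slot: 4): for example Refactor in 3, Test in 2, Scope in 4, Build in 1.

4 slots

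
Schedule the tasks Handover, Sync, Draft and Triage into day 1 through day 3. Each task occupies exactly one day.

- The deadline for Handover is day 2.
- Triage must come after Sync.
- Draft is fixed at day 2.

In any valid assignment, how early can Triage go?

day 2

Precedence pushes Triage to at least day 2.
Triage at day 2 is achievable: Handover in day 1, Sync in day 1, Draft in day 2, Triage in day 2.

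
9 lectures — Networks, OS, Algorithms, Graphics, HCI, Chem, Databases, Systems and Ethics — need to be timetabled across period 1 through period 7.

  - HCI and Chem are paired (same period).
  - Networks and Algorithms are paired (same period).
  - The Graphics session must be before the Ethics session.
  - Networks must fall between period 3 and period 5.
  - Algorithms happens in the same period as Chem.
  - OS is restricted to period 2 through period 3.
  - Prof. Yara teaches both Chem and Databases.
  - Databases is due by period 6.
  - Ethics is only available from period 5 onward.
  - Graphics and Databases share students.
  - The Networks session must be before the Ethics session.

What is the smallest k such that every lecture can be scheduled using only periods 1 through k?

The precedence chain requires at least 2 distinct periods.
Ethics can't be placed before period 5, so the schedule must run through at least period 5.
5 works (last occupied period: period 5): for example Chem in period 3, Databases in period 2, Graphics in period 1, Networks in period 3, HCI in period 3, Algorithms in period 3, OS in period 2, Systems in period 1, Ethics in period 5.

5 periods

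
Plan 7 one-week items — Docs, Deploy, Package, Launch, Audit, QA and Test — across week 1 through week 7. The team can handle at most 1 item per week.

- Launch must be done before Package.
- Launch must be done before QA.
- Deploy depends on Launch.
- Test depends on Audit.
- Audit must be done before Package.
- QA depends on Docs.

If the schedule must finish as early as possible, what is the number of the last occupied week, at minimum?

The precedence chain requires at least 2 distinct weeks.
With at most 1 per week and 7 work items, at least 7 weeks are needed.
7 works (last occupied week: week 7): for example Docs in week 4, Deploy in week 6, Package in week 3, Test in week 7, Audit in week 2, QA in week 5, Launch in week 1.

week 7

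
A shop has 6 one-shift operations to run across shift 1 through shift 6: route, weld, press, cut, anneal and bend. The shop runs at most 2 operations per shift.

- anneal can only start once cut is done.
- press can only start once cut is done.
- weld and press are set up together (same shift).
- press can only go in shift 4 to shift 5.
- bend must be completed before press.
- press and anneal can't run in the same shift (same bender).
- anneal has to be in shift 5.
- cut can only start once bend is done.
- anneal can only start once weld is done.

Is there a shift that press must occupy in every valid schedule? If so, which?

shift 4

press's window is shift 4–shift 5.
anneal is fixed at shift 5, and press can't share a shift with anneal.
So press must be shift 4.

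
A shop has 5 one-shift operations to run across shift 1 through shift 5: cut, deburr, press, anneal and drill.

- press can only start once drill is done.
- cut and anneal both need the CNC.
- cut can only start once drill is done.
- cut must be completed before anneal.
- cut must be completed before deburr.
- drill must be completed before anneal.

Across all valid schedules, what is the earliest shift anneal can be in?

Precedence pushes anneal to at least shift 3.
anneal at shift 3 is achievable: deburr in shift 3, press in shift 2, anneal in shift 3, drill in shift 1, cut in shift 2.

shift 3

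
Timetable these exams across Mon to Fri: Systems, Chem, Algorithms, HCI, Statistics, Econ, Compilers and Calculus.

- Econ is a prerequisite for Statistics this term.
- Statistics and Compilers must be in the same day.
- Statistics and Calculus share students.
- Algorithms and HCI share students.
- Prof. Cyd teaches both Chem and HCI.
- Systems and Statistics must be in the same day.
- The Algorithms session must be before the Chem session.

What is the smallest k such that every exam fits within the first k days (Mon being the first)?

3

The precedence chain requires at least 2 distinct days.
Could 2 days be enough, i.e. nothing placed later than Tue? No: Chem must come after Algorithms (at Mon or later) → {Tue}; Algorithms must come before Chem (at Tue or earlier) → {Mon}; HCI can't share with Chem (Tue) → {Mon}; HCI can't share with Algorithms (Mon) → nothing is left.
So 2 days is not enough.
3 works (last occupied day: Wed): for example Calculus -> Mon; Systems -> Tue; Compilers -> Tue; Econ -> Mon; Statistics -> Tue; Algorithms -> Mon; Chem -> Tue; HCI -> Wed.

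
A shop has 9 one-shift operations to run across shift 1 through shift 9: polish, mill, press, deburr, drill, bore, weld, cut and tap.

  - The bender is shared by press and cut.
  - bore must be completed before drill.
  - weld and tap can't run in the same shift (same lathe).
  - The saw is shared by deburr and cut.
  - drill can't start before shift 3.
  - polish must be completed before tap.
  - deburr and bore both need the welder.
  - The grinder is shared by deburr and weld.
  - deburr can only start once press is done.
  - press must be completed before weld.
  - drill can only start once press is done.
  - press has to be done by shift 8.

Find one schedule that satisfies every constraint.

deburr -> shift 2, tap -> shift 2, mill -> shift 1, weld -> shift 3, drill -> shift 3, polish -> shift 1, bore -> shift 1, press -> shift 1, cut -> shift 3

Checking: press(shift 1) before drill(shift 3); press(shift 1) before weld(shift 3); polish(shift 1) before tap(shift 2); bore(shift 1) before drill(shift 3); press(shift 1) before deburr(shift 2); weld(shift 3) != tap(shift 2); deburr(shift 2) != bore(shift 1); press(shift 1) != cut(shift 3); deburr(shift 2) != cut(shift 3); deburr(shift 2) != weld(shift 3); drill=shift 3 in [shift 3,shift 9]; press=shift 1 in [shift 1,shift 8].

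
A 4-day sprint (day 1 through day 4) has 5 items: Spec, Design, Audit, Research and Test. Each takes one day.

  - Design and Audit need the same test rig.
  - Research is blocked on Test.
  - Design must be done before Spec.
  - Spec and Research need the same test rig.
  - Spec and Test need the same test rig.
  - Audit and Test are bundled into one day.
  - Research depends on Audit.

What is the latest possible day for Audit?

Downstream work caps Audit at day 3.
Audit at day 3 is achievable: Audit=day 3, Research=day 4, Spec=day 2, Design=day 1, Test=day 3.

day 3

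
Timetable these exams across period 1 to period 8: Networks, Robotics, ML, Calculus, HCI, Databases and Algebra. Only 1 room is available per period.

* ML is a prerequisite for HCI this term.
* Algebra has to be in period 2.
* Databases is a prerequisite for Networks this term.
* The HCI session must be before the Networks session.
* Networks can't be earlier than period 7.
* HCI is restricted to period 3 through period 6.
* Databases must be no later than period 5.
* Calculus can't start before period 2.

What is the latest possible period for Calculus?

Calculus is available from period 2.
Calculus at period 8 is achievable: Calculus -> period 8, Databases -> period 4, Robotics -> period 5, Networks -> period 7, Algebra -> period 2, HCI -> period 3, ML -> period 1.

period 8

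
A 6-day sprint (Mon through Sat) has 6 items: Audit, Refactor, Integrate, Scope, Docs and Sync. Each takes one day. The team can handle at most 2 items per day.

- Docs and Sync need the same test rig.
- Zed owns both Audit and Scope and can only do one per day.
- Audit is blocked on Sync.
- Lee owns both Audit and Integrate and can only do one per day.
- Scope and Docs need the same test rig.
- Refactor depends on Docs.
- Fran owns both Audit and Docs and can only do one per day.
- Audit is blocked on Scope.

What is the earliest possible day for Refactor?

Precedence pushes Refactor to at least Tue.
Refactor at Tue is achievable: Sync in Wed; Refactor in Tue; Docs in Mon; Scope in Tue; Integrate in Mon; Audit in Thu.

Tue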